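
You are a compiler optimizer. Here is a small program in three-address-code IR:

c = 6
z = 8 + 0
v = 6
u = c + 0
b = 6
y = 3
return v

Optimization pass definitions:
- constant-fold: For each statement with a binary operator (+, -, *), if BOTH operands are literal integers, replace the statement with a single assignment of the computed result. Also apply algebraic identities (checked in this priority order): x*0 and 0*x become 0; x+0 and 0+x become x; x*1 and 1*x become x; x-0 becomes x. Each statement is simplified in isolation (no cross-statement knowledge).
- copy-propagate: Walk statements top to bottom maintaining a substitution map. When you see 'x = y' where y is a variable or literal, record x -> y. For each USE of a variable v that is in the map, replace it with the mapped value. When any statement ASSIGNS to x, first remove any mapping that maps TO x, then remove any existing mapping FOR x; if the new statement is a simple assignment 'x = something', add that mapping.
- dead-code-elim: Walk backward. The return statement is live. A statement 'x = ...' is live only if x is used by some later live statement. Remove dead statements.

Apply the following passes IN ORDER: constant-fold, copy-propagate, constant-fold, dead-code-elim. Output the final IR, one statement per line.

Answer: return 6

Derivation:
Initial IR:
  c = 6
  z = 8 + 0
  v = 6
  u = c + 0
  b = 6
  y = 3
  return v
After constant-fold (7 stmts):
  c = 6
  z = 8
  v = 6
  u = c
  b = 6
  y = 3
  return v
After copy-propagate (7 stmts):
  c = 6
  z = 8
  v = 6
  u = 6
  b = 6
  y = 3
  return 6
After constant-fold (7 stmts):
  c = 6
  z = 8
  v = 6
  u = 6
  b = 6
  y = 3
  return 6
After dead-code-elim (1 stmts):
  return 6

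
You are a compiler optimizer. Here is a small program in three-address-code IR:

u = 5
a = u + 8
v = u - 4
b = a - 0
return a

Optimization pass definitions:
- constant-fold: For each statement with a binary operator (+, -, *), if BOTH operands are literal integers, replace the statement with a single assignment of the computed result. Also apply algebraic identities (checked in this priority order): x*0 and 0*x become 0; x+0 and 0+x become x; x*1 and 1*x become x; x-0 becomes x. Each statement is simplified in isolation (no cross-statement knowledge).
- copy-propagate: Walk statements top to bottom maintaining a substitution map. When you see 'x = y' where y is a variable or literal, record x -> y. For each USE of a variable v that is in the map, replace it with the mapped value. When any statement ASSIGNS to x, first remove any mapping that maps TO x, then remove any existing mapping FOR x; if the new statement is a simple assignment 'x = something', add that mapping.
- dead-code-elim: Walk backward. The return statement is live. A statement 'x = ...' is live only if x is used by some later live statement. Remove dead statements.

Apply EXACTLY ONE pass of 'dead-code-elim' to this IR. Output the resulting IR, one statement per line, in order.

Answer: u = 5
a = u + 8
return a

Derivation:
Applying dead-code-elim statement-by-statement:
  [5] return a  -> KEEP (return); live=['a']
  [4] b = a - 0  -> DEAD (b not live)
  [3] v = u - 4  -> DEAD (v not live)
  [2] a = u + 8  -> KEEP; live=['u']
  [1] u = 5  -> KEEP; live=[]
Result (3 stmts):
  u = 5
  a = u + 8
  return a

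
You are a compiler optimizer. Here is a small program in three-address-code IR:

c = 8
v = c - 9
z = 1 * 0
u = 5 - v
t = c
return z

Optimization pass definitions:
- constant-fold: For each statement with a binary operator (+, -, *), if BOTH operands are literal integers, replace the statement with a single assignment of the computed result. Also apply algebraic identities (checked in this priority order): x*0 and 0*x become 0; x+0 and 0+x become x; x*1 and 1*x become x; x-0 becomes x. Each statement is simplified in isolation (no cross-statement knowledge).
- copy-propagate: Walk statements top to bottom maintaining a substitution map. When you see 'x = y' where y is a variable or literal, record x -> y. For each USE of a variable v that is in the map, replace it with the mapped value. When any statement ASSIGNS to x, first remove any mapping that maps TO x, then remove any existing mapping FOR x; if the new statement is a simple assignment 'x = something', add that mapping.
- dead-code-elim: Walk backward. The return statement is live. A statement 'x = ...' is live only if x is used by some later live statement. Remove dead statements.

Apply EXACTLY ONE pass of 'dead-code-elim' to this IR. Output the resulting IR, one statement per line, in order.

Applying dead-code-elim statement-by-statement:
  [6] return z  -> KEEP (return); live=['z']
  [5] t = c  -> DEAD (t not live)
  [4] u = 5 - v  -> DEAD (u not live)
  [3] z = 1 * 0  -> KEEP; live=[]
  [2] v = c - 9  -> DEAD (v not live)
  [1] c = 8  -> DEAD (c not live)
Result (2 stmts):
  z = 1 * 0
  return z

Answer: z = 1 * 0
return z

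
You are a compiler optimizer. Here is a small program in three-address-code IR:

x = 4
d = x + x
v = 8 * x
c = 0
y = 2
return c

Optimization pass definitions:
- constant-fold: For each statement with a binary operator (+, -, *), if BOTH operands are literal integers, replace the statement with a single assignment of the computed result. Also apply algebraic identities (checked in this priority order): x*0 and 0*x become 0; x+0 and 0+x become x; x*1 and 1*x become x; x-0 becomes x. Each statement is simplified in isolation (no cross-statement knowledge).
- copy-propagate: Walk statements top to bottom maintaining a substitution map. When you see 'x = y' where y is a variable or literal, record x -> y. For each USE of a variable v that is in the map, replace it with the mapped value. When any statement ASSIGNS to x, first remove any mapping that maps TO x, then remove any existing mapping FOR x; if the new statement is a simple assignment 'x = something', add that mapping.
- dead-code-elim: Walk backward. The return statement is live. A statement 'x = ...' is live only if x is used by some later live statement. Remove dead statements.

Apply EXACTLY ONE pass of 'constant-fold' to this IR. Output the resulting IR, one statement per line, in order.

Answer: x = 4
d = x + x
v = 8 * x
c = 0
y = 2
return c

Derivation:
Applying constant-fold statement-by-statement:
  [1] x = 4  (unchanged)
  [2] d = x + x  (unchanged)
  [3] v = 8 * x  (unchanged)
  [4] c = 0  (unchanged)
  [5] y = 2  (unchanged)
  [6] return c  (unchanged)
Result (6 stmts):
  x = 4
  d = x + x
  v = 8 * x
  c = 0
  y = 2
  return c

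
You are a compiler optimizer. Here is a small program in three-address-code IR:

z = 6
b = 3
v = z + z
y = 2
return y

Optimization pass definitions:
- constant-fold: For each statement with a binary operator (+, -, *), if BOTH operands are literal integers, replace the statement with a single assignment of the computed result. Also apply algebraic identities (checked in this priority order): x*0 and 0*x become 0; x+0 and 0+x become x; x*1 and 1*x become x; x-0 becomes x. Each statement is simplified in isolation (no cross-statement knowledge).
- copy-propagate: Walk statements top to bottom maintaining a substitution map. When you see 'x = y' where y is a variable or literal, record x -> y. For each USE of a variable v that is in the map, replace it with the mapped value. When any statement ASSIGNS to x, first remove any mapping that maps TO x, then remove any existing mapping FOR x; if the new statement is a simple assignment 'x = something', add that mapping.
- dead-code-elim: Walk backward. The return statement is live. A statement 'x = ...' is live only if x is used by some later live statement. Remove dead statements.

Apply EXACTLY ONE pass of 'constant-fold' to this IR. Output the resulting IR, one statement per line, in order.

Applying constant-fold statement-by-statement:
  [1] z = 6  (unchanged)
  [2] b = 3  (unchanged)
  [3] v = z + z  (unchanged)
  [4] y = 2  (unchanged)
  [5] return y  (unchanged)
Result (5 stmts):
  z = 6
  b = 3
  v = z + z
  y = 2
  return y

Answer: z = 6
b = 3
v = z + z
y = 2
return y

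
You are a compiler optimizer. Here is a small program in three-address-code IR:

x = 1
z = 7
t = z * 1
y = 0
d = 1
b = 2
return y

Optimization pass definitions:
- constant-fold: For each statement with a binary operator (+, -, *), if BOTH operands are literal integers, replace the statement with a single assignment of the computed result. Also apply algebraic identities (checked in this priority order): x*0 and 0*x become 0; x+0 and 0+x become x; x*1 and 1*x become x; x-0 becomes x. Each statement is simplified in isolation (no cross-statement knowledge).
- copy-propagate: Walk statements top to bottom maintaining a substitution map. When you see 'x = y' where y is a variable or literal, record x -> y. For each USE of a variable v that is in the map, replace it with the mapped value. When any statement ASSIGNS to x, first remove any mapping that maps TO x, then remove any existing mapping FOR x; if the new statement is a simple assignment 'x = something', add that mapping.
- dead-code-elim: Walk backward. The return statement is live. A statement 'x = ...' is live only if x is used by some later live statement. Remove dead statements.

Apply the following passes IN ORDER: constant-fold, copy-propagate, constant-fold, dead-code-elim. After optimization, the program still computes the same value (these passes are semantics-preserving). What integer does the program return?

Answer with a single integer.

Answer: 0

Derivation:
Initial IR:
  x = 1
  z = 7
  t = z * 1
  y = 0
  d = 1
  b = 2
  return y
After constant-fold (7 stmts):
  x = 1
  z = 7
  t = z
  y = 0
  d = 1
  b = 2
  return y
After copy-propagate (7 stmts):
  x = 1
  z = 7
  t = 7
  y = 0
  d = 1
  b = 2
  return 0
After constant-fold (7 stmts):
  x = 1
  z = 7
  t = 7
  y = 0
  d = 1
  b = 2
  return 0
After dead-code-elim (1 stmts):
  return 0
Evaluate:
  x = 1  =>  x = 1
  z = 7  =>  z = 7
  t = z * 1  =>  t = 7
  y = 0  =>  y = 0
  d = 1  =>  d = 1
  b = 2  =>  b = 2
  return y = 0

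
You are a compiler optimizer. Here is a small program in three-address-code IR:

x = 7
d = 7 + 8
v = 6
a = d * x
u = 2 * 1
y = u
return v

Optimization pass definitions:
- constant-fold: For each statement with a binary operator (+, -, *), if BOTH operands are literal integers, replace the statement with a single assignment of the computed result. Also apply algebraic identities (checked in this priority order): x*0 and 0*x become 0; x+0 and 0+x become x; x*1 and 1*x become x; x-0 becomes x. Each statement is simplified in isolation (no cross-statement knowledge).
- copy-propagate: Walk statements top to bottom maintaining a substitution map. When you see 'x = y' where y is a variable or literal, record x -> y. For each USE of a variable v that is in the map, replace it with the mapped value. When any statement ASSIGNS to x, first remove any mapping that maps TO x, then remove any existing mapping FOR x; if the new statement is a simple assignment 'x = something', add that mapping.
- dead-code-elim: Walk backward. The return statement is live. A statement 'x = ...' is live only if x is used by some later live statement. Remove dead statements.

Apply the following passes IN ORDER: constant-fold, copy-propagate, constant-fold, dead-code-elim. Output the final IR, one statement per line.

Answer: return 6

Derivation:
Initial IR:
  x = 7
  d = 7 + 8
  v = 6
  a = d * x
  u = 2 * 1
  y = u
  return v
After constant-fold (7 stmts):
  x = 7
  d = 15
  v = 6
  a = d * x
  u = 2
  y = u
  return v
After copy-propagate (7 stmts):
  x = 7
  d = 15
  v = 6
  a = 15 * 7
  u = 2
  y = 2
  return 6
After constant-fold (7 stmts):
  x = 7
  d = 15
  v = 6
  a = 105
  u = 2
  y = 2
  return 6
After dead-code-elim (1 stmts):
  return 6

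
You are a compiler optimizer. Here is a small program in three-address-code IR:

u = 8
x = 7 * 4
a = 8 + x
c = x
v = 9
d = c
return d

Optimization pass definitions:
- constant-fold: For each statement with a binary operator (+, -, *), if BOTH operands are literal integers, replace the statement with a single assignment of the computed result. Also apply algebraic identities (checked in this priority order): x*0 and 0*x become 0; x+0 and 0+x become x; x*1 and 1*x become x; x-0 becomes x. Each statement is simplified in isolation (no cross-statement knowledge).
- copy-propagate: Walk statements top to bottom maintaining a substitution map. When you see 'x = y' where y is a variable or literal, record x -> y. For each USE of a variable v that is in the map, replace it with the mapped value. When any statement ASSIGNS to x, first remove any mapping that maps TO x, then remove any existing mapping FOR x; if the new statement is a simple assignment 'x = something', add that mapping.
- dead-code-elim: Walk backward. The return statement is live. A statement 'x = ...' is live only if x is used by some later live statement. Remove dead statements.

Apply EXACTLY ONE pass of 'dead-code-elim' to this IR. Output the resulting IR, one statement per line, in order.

Applying dead-code-elim statement-by-statement:
  [7] return d  -> KEEP (return); live=['d']
  [6] d = c  -> KEEP; live=['c']
  [5] v = 9  -> DEAD (v not live)
  [4] c = x  -> KEEP; live=['x']
  [3] a = 8 + x  -> DEAD (a not live)
  [2] x = 7 * 4  -> KEEP; live=[]
  [1] u = 8  -> DEAD (u not live)
Result (4 stmts):
  x = 7 * 4
  c = x
  d = c
  return d

Answer: x = 7 * 4
c = x
d = c
return d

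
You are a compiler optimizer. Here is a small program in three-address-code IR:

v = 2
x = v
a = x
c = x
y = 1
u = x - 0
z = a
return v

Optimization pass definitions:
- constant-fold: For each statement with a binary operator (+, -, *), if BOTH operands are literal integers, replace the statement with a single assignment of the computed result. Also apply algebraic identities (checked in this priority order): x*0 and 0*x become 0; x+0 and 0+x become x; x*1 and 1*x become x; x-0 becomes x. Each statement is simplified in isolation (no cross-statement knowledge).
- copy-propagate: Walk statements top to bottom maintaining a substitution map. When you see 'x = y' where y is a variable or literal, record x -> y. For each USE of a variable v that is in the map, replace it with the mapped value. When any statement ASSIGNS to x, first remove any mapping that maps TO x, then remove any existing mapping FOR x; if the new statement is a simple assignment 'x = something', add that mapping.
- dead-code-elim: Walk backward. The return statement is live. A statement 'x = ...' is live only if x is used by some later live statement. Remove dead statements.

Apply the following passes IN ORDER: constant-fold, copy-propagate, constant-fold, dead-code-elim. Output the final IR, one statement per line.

Answer: return 2

Derivation:
Initial IR:
  v = 2
  x = v
  a = x
  c = x
  y = 1
  u = x - 0
  z = a
  return v
After constant-fold (8 stmts):
  v = 2
  x = v
  a = x
  c = x
  y = 1
  u = x
  z = a
  return v
After copy-propagate (8 stmts):
  v = 2
  x = 2
  a = 2
  c = 2
  y = 1
  u = 2
  z = 2
  return 2
After constant-fold (8 stmts):
  v = 2
  x = 2
  a = 2
  c = 2
  y = 1
  u = 2
  z = 2
  return 2
After dead-code-elim (1 stmts):
  return 2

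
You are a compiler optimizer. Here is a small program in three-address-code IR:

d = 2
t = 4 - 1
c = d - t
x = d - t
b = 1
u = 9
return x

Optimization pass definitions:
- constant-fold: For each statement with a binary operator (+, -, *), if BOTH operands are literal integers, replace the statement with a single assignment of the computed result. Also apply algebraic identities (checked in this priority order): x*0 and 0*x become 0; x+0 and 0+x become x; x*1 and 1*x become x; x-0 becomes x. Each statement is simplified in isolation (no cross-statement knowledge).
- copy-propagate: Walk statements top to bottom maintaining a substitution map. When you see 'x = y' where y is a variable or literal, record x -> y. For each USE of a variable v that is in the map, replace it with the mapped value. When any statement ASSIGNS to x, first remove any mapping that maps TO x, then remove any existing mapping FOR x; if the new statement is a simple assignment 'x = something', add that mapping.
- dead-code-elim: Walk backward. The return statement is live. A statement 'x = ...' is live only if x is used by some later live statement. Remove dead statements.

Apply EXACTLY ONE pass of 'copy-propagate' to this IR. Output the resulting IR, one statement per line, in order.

Applying copy-propagate statement-by-statement:
  [1] d = 2  (unchanged)
  [2] t = 4 - 1  (unchanged)
  [3] c = d - t  -> c = 2 - t
  [4] x = d - t  -> x = 2 - t
  [5] b = 1  (unchanged)
  [6] u = 9  (unchanged)
  [7] return x  (unchanged)
Result (7 stmts):
  d = 2
  t = 4 - 1
  c = 2 - t
  x = 2 - t
  b = 1
  u = 9
  return x

Answer: d = 2
t = 4 - 1
c = 2 - t
x = 2 - t
b = 1
u = 9
return x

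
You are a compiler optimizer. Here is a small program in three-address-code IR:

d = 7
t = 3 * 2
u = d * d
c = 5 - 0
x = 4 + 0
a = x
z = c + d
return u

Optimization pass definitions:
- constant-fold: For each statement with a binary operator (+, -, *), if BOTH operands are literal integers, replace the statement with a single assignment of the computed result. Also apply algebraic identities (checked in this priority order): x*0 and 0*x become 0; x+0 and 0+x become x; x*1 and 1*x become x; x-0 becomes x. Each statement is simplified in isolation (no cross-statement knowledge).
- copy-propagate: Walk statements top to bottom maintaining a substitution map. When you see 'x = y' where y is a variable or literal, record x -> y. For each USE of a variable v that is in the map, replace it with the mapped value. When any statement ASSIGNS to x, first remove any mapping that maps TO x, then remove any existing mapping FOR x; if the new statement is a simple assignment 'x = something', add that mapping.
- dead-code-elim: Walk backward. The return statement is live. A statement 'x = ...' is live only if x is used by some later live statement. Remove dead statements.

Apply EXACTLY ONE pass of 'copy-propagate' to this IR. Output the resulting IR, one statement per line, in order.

Applying copy-propagate statement-by-statement:
  [1] d = 7  (unchanged)
  [2] t = 3 * 2  (unchanged)
  [3] u = d * d  -> u = 7 * 7
  [4] c = 5 - 0  (unchanged)
  [5] x = 4 + 0  (unchanged)
  [6] a = x  (unchanged)
  [7] z = c + d  -> z = c + 7
  [8] return u  (unchanged)
Result (8 stmts):
  d = 7
  t = 3 * 2
  u = 7 * 7
  c = 5 - 0
  x = 4 + 0
  a = x
  z = c + 7
  return u

Answer: d = 7
t = 3 * 2
u = 7 * 7
c = 5 - 0
x = 4 + 0
a = x
z = c + 7
return u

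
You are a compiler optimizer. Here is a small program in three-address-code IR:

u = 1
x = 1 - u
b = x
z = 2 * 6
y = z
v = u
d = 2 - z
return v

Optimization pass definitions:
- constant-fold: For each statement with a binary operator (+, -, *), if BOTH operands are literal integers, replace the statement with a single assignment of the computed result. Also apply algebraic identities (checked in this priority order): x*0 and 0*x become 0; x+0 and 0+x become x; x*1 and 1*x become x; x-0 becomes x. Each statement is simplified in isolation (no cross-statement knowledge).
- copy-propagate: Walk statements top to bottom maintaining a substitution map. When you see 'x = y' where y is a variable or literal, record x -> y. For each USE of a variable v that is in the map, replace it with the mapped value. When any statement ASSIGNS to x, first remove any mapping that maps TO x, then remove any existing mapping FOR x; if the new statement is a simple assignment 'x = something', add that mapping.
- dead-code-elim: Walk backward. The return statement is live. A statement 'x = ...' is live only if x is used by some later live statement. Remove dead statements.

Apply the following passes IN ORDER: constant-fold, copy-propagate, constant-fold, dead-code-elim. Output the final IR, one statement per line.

Initial IR:
  u = 1
  x = 1 - u
  b = x
  z = 2 * 6
  y = z
  v = u
  d = 2 - z
  return v
After constant-fold (8 stmts):
  u = 1
  x = 1 - u
  b = x
  z = 12
  y = z
  v = u
  d = 2 - z
  return v
After copy-propagate (8 stmts):
  u = 1
  x = 1 - 1
  b = x
  z = 12
  y = 12
  v = 1
  d = 2 - 12
  return 1
After constant-fold (8 stmts):
  u = 1
  x = 0
  b = x
  z = 12
  y = 12
  v = 1
  d = -10
  return 1
After dead-code-elim (1 stmts):
  return 1

Answer: return 1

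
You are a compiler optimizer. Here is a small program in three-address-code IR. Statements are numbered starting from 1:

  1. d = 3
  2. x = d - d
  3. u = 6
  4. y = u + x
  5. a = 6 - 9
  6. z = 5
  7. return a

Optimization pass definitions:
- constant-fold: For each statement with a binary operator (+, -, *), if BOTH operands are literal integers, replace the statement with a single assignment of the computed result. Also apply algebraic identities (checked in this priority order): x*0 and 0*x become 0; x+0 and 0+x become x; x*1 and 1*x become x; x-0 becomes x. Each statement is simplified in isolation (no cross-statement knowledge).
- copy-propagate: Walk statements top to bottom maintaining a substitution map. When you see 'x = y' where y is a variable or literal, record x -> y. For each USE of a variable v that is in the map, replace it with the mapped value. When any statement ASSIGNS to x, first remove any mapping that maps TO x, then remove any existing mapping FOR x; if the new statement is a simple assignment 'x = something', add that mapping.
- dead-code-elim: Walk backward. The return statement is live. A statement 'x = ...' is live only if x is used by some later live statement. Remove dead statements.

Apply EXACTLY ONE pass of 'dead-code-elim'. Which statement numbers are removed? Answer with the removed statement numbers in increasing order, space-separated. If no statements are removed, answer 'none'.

Backward liveness scan:
Stmt 1 'd = 3': DEAD (d not in live set [])
Stmt 2 'x = d - d': DEAD (x not in live set [])
Stmt 3 'u = 6': DEAD (u not in live set [])
Stmt 4 'y = u + x': DEAD (y not in live set [])
Stmt 5 'a = 6 - 9': KEEP (a is live); live-in = []
Stmt 6 'z = 5': DEAD (z not in live set ['a'])
Stmt 7 'return a': KEEP (return); live-in = ['a']
Removed statement numbers: [1, 2, 3, 4, 6]
Surviving IR:
  a = 6 - 9
  return a

Answer: 1 2 3 4 6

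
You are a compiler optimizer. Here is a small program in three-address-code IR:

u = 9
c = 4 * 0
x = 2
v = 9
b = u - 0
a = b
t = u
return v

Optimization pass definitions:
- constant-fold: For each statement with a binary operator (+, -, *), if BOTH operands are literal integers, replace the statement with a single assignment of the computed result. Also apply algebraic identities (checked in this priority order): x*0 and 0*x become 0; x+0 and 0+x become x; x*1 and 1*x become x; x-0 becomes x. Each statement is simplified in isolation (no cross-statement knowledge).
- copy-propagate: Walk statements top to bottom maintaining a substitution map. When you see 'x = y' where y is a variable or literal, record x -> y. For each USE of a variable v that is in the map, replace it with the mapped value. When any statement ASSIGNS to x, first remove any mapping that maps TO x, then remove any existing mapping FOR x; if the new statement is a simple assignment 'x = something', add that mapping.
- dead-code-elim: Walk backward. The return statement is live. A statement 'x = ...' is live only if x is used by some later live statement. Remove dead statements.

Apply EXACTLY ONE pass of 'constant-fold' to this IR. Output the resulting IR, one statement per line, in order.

Applying constant-fold statement-by-statement:
  [1] u = 9  (unchanged)
  [2] c = 4 * 0  -> c = 0
  [3] x = 2  (unchanged)
  [4] v = 9  (unchanged)
  [5] b = u - 0  -> b = u
  [6] a = b  (unchanged)
  [7] t = u  (unchanged)
  [8] return v  (unchanged)
Result (8 stmts):
  u = 9
  c = 0
  x = 2
  v = 9
  b = u
  a = b
  t = u
  return v

Answer: u = 9
c = 0
x = 2
v = 9
b = u
a = b
t = u
return v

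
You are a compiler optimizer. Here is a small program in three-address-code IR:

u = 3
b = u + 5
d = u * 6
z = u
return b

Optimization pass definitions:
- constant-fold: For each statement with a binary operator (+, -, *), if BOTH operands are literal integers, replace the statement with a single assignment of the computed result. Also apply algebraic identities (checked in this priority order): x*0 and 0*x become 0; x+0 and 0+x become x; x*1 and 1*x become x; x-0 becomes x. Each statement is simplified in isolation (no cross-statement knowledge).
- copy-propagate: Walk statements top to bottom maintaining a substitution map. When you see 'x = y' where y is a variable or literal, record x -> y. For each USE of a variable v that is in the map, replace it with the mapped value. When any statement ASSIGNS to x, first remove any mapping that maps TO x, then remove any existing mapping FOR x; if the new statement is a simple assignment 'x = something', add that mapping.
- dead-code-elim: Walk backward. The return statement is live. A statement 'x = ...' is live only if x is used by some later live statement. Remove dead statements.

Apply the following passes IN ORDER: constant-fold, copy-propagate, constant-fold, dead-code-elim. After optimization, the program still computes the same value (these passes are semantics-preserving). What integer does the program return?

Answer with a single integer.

Initial IR:
  u = 3
  b = u + 5
  d = u * 6
  z = u
  return b
After constant-fold (5 stmts):
  u = 3
  b = u + 5
  d = u * 6
  z = u
  return b
After copy-propagate (5 stmts):
  u = 3
  b = 3 + 5
  d = 3 * 6
  z = 3
  return b
After constant-fold (5 stmts):
  u = 3
  b = 8
  d = 18
  z = 3
  return b
After dead-code-elim (2 stmts):
  b = 8
  return b
Evaluate:
  u = 3  =>  u = 3
  b = u + 5  =>  b = 8
  d = u * 6  =>  d = 18
  z = u  =>  z = 3
  return b = 8

Answer: 8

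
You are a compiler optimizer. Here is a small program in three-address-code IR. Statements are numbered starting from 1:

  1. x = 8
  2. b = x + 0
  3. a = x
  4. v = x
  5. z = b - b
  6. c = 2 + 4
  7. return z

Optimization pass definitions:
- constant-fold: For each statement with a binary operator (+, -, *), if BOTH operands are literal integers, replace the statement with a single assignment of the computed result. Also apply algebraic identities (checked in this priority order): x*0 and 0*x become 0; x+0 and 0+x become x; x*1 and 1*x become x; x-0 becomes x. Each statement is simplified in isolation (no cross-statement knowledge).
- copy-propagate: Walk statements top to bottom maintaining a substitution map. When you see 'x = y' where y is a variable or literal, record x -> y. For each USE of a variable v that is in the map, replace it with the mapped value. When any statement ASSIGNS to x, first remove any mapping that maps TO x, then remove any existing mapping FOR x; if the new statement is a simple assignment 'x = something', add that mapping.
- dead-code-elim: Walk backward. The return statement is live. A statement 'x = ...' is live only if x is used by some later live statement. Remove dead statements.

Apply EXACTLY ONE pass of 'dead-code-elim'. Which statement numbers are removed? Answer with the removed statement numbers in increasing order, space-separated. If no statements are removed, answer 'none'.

Backward liveness scan:
Stmt 1 'x = 8': KEEP (x is live); live-in = []
Stmt 2 'b = x + 0': KEEP (b is live); live-in = ['x']
Stmt 3 'a = x': DEAD (a not in live set ['b'])
Stmt 4 'v = x': DEAD (v not in live set ['b'])
Stmt 5 'z = b - b': KEEP (z is live); live-in = ['b']
Stmt 6 'c = 2 + 4': DEAD (c not in live set ['z'])
Stmt 7 'return z': KEEP (return); live-in = ['z']
Removed statement numbers: [3, 4, 6]
Surviving IR:
  x = 8
  b = x + 0
  z = b - b
  return z

Answer: 3 4 6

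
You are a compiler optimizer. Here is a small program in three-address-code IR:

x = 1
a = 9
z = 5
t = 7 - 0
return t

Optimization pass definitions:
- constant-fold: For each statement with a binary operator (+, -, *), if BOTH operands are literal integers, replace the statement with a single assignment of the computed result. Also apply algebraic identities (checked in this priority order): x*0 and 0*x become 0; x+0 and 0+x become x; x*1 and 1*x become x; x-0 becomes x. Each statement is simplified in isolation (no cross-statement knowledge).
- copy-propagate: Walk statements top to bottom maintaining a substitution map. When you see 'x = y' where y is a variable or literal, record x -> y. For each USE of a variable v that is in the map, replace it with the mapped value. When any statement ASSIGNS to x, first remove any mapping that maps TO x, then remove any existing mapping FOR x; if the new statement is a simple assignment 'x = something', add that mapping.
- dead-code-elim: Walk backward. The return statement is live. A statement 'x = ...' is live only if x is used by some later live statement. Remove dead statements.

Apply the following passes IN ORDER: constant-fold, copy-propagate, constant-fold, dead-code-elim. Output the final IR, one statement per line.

Initial IR:
  x = 1
  a = 9
  z = 5
  t = 7 - 0
  return t
After constant-fold (5 stmts):
  x = 1
  a = 9
  z = 5
  t = 7
  return t
After copy-propagate (5 stmts):
  x = 1
  a = 9
  z = 5
  t = 7
  return 7
After constant-fold (5 stmts):
  x = 1
  a = 9
  z = 5
  t = 7
  return 7
After dead-code-elim (1 stmts):
  return 7

Answer: return 7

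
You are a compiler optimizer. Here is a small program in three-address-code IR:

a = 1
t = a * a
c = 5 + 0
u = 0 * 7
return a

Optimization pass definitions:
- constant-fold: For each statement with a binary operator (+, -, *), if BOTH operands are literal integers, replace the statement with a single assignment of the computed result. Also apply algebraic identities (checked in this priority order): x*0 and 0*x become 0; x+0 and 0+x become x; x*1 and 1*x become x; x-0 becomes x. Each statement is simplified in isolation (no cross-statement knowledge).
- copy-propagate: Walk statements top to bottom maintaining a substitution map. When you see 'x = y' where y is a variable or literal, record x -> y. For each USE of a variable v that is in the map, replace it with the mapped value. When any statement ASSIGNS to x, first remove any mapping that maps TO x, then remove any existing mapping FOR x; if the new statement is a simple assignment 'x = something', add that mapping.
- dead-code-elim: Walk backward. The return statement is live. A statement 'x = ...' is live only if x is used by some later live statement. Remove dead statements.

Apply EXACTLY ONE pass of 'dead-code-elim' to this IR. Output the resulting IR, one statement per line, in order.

Applying dead-code-elim statement-by-statement:
  [5] return a  -> KEEP (return); live=['a']
  [4] u = 0 * 7  -> DEAD (u not live)
  [3] c = 5 + 0  -> DEAD (c not live)
  [2] t = a * a  -> DEAD (t not live)
  [1] a = 1  -> KEEP; live=[]
Result (2 stmts):
  a = 1
  return a

Answer: a = 1
return a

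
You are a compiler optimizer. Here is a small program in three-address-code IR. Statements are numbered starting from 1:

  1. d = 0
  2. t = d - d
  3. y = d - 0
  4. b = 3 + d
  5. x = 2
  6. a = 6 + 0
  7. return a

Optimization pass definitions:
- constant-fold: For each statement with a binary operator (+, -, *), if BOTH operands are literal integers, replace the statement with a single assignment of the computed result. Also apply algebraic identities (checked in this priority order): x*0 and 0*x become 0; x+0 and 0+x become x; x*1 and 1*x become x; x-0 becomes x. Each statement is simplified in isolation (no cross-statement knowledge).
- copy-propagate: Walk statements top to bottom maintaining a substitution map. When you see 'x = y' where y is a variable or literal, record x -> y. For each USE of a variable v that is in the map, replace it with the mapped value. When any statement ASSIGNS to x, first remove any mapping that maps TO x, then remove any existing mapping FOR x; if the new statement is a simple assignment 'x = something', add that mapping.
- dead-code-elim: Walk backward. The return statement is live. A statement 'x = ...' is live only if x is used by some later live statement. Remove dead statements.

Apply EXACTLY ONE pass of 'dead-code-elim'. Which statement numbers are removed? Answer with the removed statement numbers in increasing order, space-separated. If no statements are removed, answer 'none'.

Backward liveness scan:
Stmt 1 'd = 0': DEAD (d not in live set [])
Stmt 2 't = d - d': DEAD (t not in live set [])
Stmt 3 'y = d - 0': DEAD (y not in live set [])
Stmt 4 'b = 3 + d': DEAD (b not in live set [])
Stmt 5 'x = 2': DEAD (x not in live set [])
Stmt 6 'a = 6 + 0': KEEP (a is live); live-in = []
Stmt 7 'return a': KEEP (return); live-in = ['a']
Removed statement numbers: [1, 2, 3, 4, 5]
Surviving IR:
  a = 6 + 0
  return a

Answer: 1 2 3 4 5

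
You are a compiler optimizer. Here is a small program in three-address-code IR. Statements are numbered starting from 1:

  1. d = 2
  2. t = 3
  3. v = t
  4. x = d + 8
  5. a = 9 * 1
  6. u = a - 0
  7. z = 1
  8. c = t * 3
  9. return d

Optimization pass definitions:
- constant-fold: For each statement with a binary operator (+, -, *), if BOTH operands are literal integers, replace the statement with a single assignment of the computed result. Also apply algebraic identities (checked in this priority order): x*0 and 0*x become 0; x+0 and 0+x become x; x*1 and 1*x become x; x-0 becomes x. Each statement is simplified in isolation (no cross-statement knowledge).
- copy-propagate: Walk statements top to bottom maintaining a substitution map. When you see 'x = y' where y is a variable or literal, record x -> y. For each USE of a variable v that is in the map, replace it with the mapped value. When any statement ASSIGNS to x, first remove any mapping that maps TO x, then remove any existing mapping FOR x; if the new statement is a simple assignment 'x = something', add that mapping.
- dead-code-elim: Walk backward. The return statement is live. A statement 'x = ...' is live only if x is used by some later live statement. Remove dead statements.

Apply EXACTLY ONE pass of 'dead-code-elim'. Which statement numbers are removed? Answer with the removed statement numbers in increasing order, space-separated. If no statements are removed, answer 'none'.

Answer: 2 3 4 5 6 7 8

Derivation:
Backward liveness scan:
Stmt 1 'd = 2': KEEP (d is live); live-in = []
Stmt 2 't = 3': DEAD (t not in live set ['d'])
Stmt 3 'v = t': DEAD (v not in live set ['d'])
Stmt 4 'x = d + 8': DEAD (x not in live set ['d'])
Stmt 5 'a = 9 * 1': DEAD (a not in live set ['d'])
Stmt 6 'u = a - 0': DEAD (u not in live set ['d'])
Stmt 7 'z = 1': DEAD (z not in live set ['d'])
Stmt 8 'c = t * 3': DEAD (c not in live set ['d'])
Stmt 9 'return d': KEEP (return); live-in = ['d']
Removed statement numbers: [2, 3, 4, 5, 6, 7, 8]
Surviving IR:
  d = 2
  return d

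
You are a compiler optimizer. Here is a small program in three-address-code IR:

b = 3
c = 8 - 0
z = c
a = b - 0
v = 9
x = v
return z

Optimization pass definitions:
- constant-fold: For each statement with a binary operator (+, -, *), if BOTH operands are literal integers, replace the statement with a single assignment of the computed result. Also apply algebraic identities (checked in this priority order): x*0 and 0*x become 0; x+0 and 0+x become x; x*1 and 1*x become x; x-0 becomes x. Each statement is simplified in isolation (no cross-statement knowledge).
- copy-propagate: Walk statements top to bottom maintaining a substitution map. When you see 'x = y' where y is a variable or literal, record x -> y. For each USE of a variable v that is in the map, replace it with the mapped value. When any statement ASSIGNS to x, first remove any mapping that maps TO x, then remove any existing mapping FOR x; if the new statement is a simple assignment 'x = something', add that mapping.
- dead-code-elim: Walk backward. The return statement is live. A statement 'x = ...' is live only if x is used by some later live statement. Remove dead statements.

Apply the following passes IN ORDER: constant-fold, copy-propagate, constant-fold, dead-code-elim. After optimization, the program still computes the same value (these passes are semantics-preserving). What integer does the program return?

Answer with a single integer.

Initial IR:
  b = 3
  c = 8 - 0
  z = c
  a = b - 0
  v = 9
  x = v
  return z
After constant-fold (7 stmts):
  b = 3
  c = 8
  z = c
  a = b
  v = 9
  x = v
  return z
After copy-propagate (7 stmts):
  b = 3
  c = 8
  z = 8
  a = 3
  v = 9
  x = 9
  return 8
After constant-fold (7 stmts):
  b = 3
  c = 8
  z = 8
  a = 3
  v = 9
  x = 9
  return 8
After dead-code-elim (1 stmts):
  return 8
Evaluate:
  b = 3  =>  b = 3
  c = 8 - 0  =>  c = 8
  z = c  =>  z = 8
  a = b - 0  =>  a = 3
  v = 9  =>  v = 9
  x = v  =>  x = 9
  return z = 8

Answer: 8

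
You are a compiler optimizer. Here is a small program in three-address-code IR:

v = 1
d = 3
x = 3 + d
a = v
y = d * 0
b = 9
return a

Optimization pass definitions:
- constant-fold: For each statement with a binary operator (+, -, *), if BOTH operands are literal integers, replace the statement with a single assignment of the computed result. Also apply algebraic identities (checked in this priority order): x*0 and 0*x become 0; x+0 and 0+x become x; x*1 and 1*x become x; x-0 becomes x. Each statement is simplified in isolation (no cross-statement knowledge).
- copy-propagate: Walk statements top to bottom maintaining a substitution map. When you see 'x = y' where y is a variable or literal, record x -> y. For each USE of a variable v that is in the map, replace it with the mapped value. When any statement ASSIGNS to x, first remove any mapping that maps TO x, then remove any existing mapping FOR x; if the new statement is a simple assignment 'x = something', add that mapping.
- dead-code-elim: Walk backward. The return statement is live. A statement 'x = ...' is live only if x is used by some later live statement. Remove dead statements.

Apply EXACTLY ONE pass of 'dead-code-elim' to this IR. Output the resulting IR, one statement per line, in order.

Answer: v = 1
a = v
return a

Derivation:
Applying dead-code-elim statement-by-statement:
  [7] return a  -> KEEP (return); live=['a']
  [6] b = 9  -> DEAD (b not live)
  [5] y = d * 0  -> DEAD (y not live)
  [4] a = v  -> KEEP; live=['v']
  [3] x = 3 + d  -> DEAD (x not live)
  [2] d = 3  -> DEAD (d not live)
  [1] v = 1  -> KEEP; live=[]
Result (3 stmts):
  v = 1
  a = v
  return a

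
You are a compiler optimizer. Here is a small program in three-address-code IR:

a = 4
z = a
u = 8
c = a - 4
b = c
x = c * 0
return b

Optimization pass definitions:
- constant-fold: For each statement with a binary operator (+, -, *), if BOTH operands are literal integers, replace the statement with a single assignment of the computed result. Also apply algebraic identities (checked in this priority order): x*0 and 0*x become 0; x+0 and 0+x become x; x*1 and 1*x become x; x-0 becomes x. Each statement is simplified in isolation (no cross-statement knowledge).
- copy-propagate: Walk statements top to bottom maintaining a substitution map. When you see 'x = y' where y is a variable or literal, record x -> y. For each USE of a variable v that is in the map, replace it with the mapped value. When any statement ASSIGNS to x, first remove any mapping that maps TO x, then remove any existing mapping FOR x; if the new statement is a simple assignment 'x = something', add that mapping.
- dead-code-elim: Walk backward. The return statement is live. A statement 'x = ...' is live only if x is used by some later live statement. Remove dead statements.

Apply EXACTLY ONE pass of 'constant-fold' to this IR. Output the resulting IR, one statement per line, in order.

Answer: a = 4
z = a
u = 8
c = a - 4
b = c
x = 0
return b

Derivation:
Applying constant-fold statement-by-statement:
  [1] a = 4  (unchanged)
  [2] z = a  (unchanged)
  [3] u = 8  (unchanged)
  [4] c = a - 4  (unchanged)
  [5] b = c  (unchanged)
  [6] x = c * 0  -> x = 0
  [7] return b  (unchanged)
Result (7 stmts):
  a = 4
  z = a
  u = 8
  c = a - 4
  b = c
  x = 0
  return b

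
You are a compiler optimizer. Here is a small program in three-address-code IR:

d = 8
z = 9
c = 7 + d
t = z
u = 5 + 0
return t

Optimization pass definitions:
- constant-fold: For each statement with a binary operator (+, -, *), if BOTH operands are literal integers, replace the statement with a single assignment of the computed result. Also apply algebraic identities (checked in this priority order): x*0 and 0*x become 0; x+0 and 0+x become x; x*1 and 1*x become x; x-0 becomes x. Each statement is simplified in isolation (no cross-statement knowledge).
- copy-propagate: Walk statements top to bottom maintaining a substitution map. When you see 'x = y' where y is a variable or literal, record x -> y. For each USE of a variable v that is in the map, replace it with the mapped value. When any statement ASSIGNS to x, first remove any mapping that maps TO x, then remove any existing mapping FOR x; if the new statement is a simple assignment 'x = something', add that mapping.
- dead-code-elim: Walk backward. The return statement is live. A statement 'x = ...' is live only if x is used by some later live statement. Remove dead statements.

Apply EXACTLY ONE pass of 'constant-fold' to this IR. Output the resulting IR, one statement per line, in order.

Applying constant-fold statement-by-statement:
  [1] d = 8  (unchanged)
  [2] z = 9  (unchanged)
  [3] c = 7 + d  (unchanged)
  [4] t = z  (unchanged)
  [5] u = 5 + 0  -> u = 5
  [6] return t  (unchanged)
Result (6 stmts):
  d = 8
  z = 9
  c = 7 + d
  t = z
  u = 5
  return t

Answer: d = 8
z = 9
c = 7 + d
t = z
u = 5
return t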